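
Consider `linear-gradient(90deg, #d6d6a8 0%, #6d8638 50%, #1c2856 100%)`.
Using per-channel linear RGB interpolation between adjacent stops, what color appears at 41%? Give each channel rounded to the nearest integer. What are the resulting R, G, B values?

41% lies between the 0% and 50% stops, so the local fraction is t = (41 − 0)/(50 − 0) = 41/50 ≈ 0.82.
#d6d6a8 → (214, 214, 168); #6d8638 → (109, 134, 56).
R = 214 + 0.82 × (109 − 214) = 127.9 → 128
G = 214 + 0.82 × (134 − 214) = 148.4 → 148
B = 168 + 0.82 × (56 − 168) = 76.16 → 76

(128, 148, 76)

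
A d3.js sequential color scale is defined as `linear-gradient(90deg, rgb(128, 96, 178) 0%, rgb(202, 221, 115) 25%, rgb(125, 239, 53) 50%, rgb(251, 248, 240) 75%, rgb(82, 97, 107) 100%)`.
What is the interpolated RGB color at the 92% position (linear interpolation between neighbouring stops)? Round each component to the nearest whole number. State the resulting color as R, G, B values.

92% lies between the 75% and 100% stops, so the local fraction is t = (92 − 75)/(100 − 75) = 17/25 ≈ 0.68.
R = 251 + 0.68 × (82 − 251) = 136.08 → 136
G = 248 + 0.68 × (97 − 248) = 145.32 → 145
B = 240 + 0.68 × (107 − 240) = 149.56 → 150

(136, 145, 150)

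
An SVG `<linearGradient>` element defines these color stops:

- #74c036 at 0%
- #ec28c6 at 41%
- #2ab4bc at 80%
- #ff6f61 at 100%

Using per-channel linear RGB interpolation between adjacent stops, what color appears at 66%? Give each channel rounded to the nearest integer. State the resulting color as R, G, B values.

66% lies between the 41% and 80% stops, so the local fraction is t = (66 − 41)/(80 − 41) = 25/39 ≈ 0.641.
#ec28c6 → (236, 40, 198); #2ab4bc → (42, 180, 188).
R = 236 + 0.641 × (42 − 236) = 111.646 → 112
G = 40 + 0.641 × (180 − 40) = 129.74 → 130
B = 198 + 0.641 × (188 − 198) = 191.59 → 192

(112, 130, 192)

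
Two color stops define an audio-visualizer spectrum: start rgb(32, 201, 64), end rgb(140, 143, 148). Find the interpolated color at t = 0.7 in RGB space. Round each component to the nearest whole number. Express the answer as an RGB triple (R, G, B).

(108, 160, 123)

R = 32 + 0.7 × (140 − 32) = 32 + 0.7 × 108 = 107.6 → 108
G = 201 + 0.7 × (143 − 201) = 201 + 0.7 × -58 = 160.4 → 160
B = 64 + 0.7 × (148 − 64) = 64 + 0.7 × 84 = 122.8 → 123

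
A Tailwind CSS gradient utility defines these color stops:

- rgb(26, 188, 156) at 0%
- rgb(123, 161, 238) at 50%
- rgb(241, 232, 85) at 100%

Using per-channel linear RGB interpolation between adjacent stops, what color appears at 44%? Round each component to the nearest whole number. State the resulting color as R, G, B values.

44% lies between the 0% and 50% stops, so the local fraction is t = (44 − 0)/(50 − 0) = 44/50 ≈ 0.88.
R = 26 + 0.88 × (123 − 26) = 111.36 → 111
G = 188 + 0.88 × (161 − 188) = 164.24 → 164
B = 156 + 0.88 × (238 − 156) = 228.16 → 228

(111, 164, 228)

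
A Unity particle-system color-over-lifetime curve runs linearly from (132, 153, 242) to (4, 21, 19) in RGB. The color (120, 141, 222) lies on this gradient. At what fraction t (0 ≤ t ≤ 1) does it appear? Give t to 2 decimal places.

Invert the lerp on the B channel (largest span, 223): t = (222 − 242) / (19 − 242) = -20/-223 = 0.089686.
Check on R: (120 − 132)/(4 − 132) = 0.09375 ✓

0.09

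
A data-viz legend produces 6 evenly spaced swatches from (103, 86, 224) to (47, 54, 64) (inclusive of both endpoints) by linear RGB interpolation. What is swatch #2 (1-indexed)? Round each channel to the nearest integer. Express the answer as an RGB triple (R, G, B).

With 6 swatches and endpoints inclusive, swatch 2 sits at t = (2 − 1)/(6 − 1) = 1/5 ≈ 0.2.
R = 103 + 0.2 × (47 − 103) = 91.8 → 92
G = 86 + 0.2 × (54 − 86) = 79.6 → 80
B = 224 + 0.2 × (64 − 224) = 192 → 192

(92, 80, 192)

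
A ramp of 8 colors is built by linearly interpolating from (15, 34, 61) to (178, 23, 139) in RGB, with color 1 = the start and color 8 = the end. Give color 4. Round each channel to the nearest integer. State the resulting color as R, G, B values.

(85, 29, 94)

With 8 swatches and endpoints inclusive, swatch 4 sits at t = (4 − 1)/(8 − 1) = 3/7 ≈ 0.4286.
R = 15 + 0.4286 × (178 − 15) = 84.862 → 85
G = 34 + 0.4286 × (23 − 34) = 29.285 → 29
B = 61 + 0.4286 × (139 − 61) = 94.431 → 94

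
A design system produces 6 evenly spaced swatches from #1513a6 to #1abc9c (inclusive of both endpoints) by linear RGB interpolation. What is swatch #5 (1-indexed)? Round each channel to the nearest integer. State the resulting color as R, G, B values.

(25, 154, 158)

With 6 swatches and endpoints inclusive, swatch 5 sits at t = (5 − 1)/(6 − 1) = 4/5 ≈ 0.8.
#1513a6 → (21, 19, 166); #1abc9c → (26, 188, 156).
R = 21 + 0.8 × (26 − 21) = 25 → 25
G = 19 + 0.8 × (188 − 19) = 154.2 → 154
B = 166 + 0.8 × (156 − 166) = 158 → 158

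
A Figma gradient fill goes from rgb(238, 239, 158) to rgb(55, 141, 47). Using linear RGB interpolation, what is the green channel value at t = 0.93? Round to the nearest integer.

148

G = 239 + 0.93 × (141 − 239) = 147.86 → 148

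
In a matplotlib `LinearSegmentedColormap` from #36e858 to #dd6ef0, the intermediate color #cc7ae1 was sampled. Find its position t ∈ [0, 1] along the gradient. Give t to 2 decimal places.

Invert the lerp on the R channel (largest span, 167): t = (204 − 54) / (221 − 54) = 150/167 = 0.8982.
Check on G: (122 − 232)/(110 − 232) = 0.9016 ✓

0.90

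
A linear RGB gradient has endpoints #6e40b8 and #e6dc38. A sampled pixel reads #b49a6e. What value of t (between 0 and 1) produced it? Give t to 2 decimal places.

0.58

Invert the lerp on the G channel (largest span, 156): t = (154 − 64) / (220 − 64) = 90/156 = 0.57692.
Check on R: (180 − 110)/(230 − 110) = 0.5833 ✓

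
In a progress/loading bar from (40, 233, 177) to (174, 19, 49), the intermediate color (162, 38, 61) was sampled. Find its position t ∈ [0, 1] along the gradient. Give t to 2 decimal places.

0.91

Invert the lerp on the G channel (largest span, 214): t = (38 − 233) / (19 − 233) = -195/-214 = 0.91121.
Check on R: (162 − 40)/(174 − 40) = 0.9104 ✓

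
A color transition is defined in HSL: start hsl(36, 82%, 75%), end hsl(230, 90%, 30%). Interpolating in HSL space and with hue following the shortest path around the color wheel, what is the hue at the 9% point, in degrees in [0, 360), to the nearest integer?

Hue: 230 − 36 = 194°, but |194| > 180 so the shorter arc goes the other way: Δh = 194 − 360 = -166°.
H = 36 + 0.09 × (-166) = 21.06 → 21°

21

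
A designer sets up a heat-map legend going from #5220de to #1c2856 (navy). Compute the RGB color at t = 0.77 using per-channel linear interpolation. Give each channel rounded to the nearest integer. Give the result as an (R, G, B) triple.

#5220de → (82, 32, 222); #1c2856 → (28, 40, 86).
R = 82 + 0.77 × (28 − 82) = 82 + 0.77 × -54 = 40.42 → 40
G = 32 + 0.77 × (40 − 32) = 32 + 0.77 × 8 = 38.16 → 38
B = 222 + 0.77 × (86 − 222) = 222 + 0.77 × -136 = 117.28 → 117
So the blended color is (40, 38, 117), about #282675.

(40, 38, 117)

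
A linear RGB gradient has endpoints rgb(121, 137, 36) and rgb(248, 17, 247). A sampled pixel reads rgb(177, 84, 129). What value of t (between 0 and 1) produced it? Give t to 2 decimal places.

0.44

Invert the lerp on the B channel (largest span, 211): t = (129 − 36) / (247 − 36) = 93/211 = 0.44076.
Check on R: (177 − 121)/(248 − 121) = 0.4409 ✓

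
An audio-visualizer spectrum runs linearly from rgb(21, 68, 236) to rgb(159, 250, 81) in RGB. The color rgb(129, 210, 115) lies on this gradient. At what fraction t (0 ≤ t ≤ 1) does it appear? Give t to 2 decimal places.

0.78

Invert the lerp on the G channel (largest span, 182): t = (210 − 68) / (250 − 68) = 142/182 = 0.78022.
Check on R: (129 − 21)/(159 − 21) = 0.7826 ✓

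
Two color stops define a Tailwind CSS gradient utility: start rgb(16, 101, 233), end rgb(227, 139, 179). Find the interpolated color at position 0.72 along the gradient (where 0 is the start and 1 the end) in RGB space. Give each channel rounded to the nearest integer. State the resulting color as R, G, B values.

R = 16 + 0.72 × (227 − 16) = 16 + 0.72 × 211 = 167.92 → 168
G = 101 + 0.72 × (139 − 101) = 101 + 0.72 × 38 = 128.36 → 128
B = 233 + 0.72 × (179 − 233) = 233 + 0.72 × -54 = 194.12 → 194
So the blended color is (168, 128, 194), about #a880c2.

(168, 128, 194)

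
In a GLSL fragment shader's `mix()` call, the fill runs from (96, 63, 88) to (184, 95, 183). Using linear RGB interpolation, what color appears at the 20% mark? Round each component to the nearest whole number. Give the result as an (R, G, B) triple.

(114, 69, 107)

20% corresponds to t = 0.2.
R = 96 + 0.2 × (184 − 96) = 96 + 0.2 × 88 = 113.6 → 114
G = 63 + 0.2 × (95 − 63) = 63 + 0.2 × 32 = 69.4 → 69
B = 88 + 0.2 × (183 − 88) = 88 + 0.2 × 95 = 107 → 107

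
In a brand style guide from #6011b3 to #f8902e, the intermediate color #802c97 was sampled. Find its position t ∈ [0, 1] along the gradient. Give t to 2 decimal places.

0.21

Invert the lerp on the R channel (largest span, 152): t = (128 − 96) / (248 − 96) = 32/152 = 0.21053.
Check on G: (44 − 17)/(144 − 17) = 0.2126 ✓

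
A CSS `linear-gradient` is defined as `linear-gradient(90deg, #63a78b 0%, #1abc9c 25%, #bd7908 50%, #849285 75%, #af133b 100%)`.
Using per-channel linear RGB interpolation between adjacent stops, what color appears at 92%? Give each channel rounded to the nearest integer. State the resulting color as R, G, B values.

(161, 60, 83)

92% lies between the 75% and 100% stops, so the local fraction is t = (92 − 75)/(100 − 75) = 17/25 ≈ 0.68.
#849285 → (132, 146, 133); #af133b → (175, 19, 59).
R = 132 + 0.68 × (175 − 132) = 161.24 → 161
G = 146 + 0.68 × (19 − 146) = 59.64 → 60
B = 133 + 0.68 × (59 − 133) = 82.68 → 83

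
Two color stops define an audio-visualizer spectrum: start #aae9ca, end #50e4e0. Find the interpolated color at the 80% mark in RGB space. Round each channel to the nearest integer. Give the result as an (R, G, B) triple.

(98, 229, 220)

#aae9ca → (170, 233, 202); #50e4e0 → (80, 228, 224).
80% corresponds to t = 0.8.
R = 170 + 0.8 × (80 − 170) = 170 + 0.8 × -90 = 98 → 98
G = 233 + 0.8 × (228 − 233) = 233 + 0.8 × -5 = 229 → 229
B = 202 + 0.8 × (224 − 202) = 202 + 0.8 × 22 = 219.6 → 220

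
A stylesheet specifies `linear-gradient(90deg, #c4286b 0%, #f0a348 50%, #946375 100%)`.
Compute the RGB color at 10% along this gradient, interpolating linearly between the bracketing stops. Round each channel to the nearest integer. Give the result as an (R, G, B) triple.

10% lies between the 0% and 50% stops, so the local fraction is t = (10 − 0)/(50 − 0) = 10/50 ≈ 0.2.
#c4286b → (196, 40, 107); #f0a348 → (240, 163, 72).
R = 196 + 0.2 × (240 − 196) = 204.8 → 205
G = 40 + 0.2 × (163 − 40) = 64.6 → 65
B = 107 + 0.2 × (72 − 107) = 100 → 100

(205, 65, 100)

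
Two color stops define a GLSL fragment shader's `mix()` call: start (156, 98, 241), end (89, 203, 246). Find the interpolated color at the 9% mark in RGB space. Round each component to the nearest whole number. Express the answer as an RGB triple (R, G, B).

(150, 107, 241)

9% corresponds to t = 0.09.
R = 156 + 0.09 × (89 − 156) = 156 + 0.09 × -67 = 149.97 → 150
G = 98 + 0.09 × (203 − 98) = 98 + 0.09 × 105 = 107.45 → 107
B = 241 + 0.09 × (246 − 241) = 241 + 0.09 × 5 = 241.45 → 241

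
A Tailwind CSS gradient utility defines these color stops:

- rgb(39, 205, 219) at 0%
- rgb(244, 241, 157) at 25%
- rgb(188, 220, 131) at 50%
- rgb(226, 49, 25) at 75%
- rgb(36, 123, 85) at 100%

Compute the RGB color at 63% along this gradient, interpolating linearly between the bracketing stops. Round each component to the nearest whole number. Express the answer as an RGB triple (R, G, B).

63% lies between the 50% and 75% stops, so the local fraction is t = (63 − 50)/(75 − 50) = 13/25 ≈ 0.52.
R = 188 + 0.52 × (226 − 188) = 207.76 → 208
G = 220 + 0.52 × (49 − 220) = 131.08 → 131
B = 131 + 0.52 × (25 − 131) = 75.88 → 76

(208, 131, 76)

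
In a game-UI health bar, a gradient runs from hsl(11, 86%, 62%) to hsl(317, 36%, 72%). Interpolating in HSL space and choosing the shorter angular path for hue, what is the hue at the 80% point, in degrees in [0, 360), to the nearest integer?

328

Hue: 317 − 11 = 306°, but |306| > 180 so the shorter arc goes the other way: Δh = 306 − 360 = -54°.
H = 11 + 0.8 × (-54) = -32.2 → -32 → -32 mod 360 = 328°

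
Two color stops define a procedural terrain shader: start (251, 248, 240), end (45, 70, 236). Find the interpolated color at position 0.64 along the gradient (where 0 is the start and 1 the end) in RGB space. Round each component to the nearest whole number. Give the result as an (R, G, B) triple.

R = 251 + 0.64 × (45 − 251) = 251 + 0.64 × -206 = 119.16 → 119
G = 248 + 0.64 × (70 − 248) = 248 + 0.64 × -178 = 134.08 → 134
B = 240 + 0.64 × (236 − 240) = 240 + 0.64 × -4 = 237.44 → 237

(119, 134, 237)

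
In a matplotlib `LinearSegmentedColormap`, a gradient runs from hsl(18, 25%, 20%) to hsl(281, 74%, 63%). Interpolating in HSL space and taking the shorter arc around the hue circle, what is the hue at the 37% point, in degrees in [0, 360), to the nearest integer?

342

Hue: 281 − 18 = 263°, but |263| > 180 so the shorter arc goes the other way: Δh = 263 − 360 = -97°.
H = 18 + 0.37 × (-97) = -17.89 → -18 → -18 mod 360 = 342°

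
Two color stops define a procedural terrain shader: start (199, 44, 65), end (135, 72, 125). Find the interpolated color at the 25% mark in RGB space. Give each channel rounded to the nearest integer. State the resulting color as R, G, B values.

25% corresponds to t = 0.25.
R = 199 + 0.25 × (135 − 199) = 199 + 0.25 × -64 = 183 → 183
G = 44 + 0.25 × (72 − 44) = 44 + 0.25 × 28 = 51 → 51
B = 65 + 0.25 × (125 − 65) = 65 + 0.25 × 60 = 80 → 80

(183, 51, 80)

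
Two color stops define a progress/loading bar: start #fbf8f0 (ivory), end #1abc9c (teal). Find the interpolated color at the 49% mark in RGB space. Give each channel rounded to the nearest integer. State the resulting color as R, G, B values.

#fbf8f0 → (251, 248, 240); #1abc9c → (26, 188, 156).
49% corresponds to t = 0.49.
R = 251 + 0.49 × (26 − 251) = 251 + 0.49 × -225 = 140.75 → 141
G = 248 + 0.49 × (188 − 248) = 248 + 0.49 × -60 = 218.6 → 219
B = 240 + 0.49 × (156 − 240) = 240 + 0.49 × -84 = 198.84 → 199

(141, 219, 199)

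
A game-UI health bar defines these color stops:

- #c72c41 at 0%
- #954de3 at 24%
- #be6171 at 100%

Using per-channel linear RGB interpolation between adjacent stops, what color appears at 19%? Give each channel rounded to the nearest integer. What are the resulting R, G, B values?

(159, 70, 193)

19% lies between the 0% and 24% stops, so the local fraction is t = (19 − 0)/(24 − 0) = 19/24 ≈ 0.7917.
#c72c41 → (199, 44, 65); #954de3 → (149, 77, 227).
R = 199 + 0.7917 × (149 − 199) = 159.415 → 159
G = 44 + 0.7917 × (77 − 44) = 70.126 → 70
B = 65 + 0.7917 × (227 − 65) = 193.255 → 193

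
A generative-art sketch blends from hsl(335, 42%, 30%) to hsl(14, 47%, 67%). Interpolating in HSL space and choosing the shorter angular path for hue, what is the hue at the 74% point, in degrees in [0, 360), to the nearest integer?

Hue: 14 − 335 = -321°, but |-321| > 180 so the shorter arc goes the other way: Δh = -321 + 360 = 39°.
H = 335 + 0.74 × (39) = 363.86 → 364 → 364 mod 360 = 4°

4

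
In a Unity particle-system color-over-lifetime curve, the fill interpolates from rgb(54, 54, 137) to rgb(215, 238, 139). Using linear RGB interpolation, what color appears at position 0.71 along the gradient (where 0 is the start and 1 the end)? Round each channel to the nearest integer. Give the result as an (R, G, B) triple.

(168, 185, 138)

R = 54 + 0.71 × (215 − 54) = 54 + 0.71 × 161 = 168.31 → 168
G = 54 + 0.71 × (238 − 54) = 54 + 0.71 × 184 = 184.64 → 185
B = 137 + 0.71 × (139 − 137) = 137 + 0.71 × 2 = 138.42 → 138
So the blended color is (168, 185, 138), about #a8b98a.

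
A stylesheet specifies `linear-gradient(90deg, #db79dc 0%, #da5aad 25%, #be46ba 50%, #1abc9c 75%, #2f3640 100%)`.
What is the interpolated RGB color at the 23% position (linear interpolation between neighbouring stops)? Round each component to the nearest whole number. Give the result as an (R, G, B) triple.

23% lies between the 0% and 25% stops, so the local fraction is t = (23 − 0)/(25 − 0) = 23/25 ≈ 0.92.
#db79dc → (219, 121, 220); #da5aad → (218, 90, 173).
R = 219 + 0.92 × (218 − 219) = 218.08 → 218
G = 121 + 0.92 × (90 − 121) = 92.48 → 92
B = 220 + 0.92 × (173 − 220) = 176.76 → 177

(218, 92, 177)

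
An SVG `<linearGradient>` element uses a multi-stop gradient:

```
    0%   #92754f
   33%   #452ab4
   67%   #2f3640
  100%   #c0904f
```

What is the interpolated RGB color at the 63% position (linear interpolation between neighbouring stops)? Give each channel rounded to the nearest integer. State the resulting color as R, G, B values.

63% lies between the 33% and 67% stops, so the local fraction is t = (63 − 33)/(67 − 33) = 30/34 ≈ 0.8824.
#452ab4 → (69, 42, 180); #2f3640 → (47, 54, 64).
R = 69 + 0.8824 × (47 − 69) = 49.587 → 50
G = 42 + 0.8824 × (54 − 42) = 52.589 → 53
B = 180 + 0.8824 × (64 − 180) = 77.642 → 78

(50, 53, 78)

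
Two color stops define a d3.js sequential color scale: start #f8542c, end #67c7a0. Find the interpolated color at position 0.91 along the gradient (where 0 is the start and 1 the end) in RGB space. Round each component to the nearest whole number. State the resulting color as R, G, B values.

(116, 189, 150)

#f8542c → (248, 84, 44); #67c7a0 → (103, 199, 160).
R = 248 + 0.91 × (103 − 248) = 248 + 0.91 × -145 = 116.05 → 116
G = 84 + 0.91 × (199 − 84) = 84 + 0.91 × 115 = 188.65 → 189
B = 44 + 0.91 × (160 − 44) = 44 + 0.91 × 116 = 149.56 → 150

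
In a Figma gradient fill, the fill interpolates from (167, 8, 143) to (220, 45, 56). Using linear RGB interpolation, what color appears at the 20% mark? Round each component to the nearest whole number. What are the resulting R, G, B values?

(178, 15, 126)

20% corresponds to t = 0.2.
R = 167 + 0.2 × (220 − 167) = 167 + 0.2 × 53 = 177.6 → 178
G = 8 + 0.2 × (45 − 8) = 8 + 0.2 × 37 = 15.4 → 15
B = 143 + 0.2 × (56 − 143) = 143 + 0.2 × -87 = 125.6 → 126
So the blended color is (178, 15, 126), about #b20f7e.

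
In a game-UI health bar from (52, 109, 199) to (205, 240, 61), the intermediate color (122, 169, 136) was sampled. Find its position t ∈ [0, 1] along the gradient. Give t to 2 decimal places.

Invert the lerp on the R channel (largest span, 153): t = (122 − 52) / (205 − 52) = 70/153 = 0.45752.
Check on G: (169 − 109)/(240 − 109) = 0.458 ✓

0.46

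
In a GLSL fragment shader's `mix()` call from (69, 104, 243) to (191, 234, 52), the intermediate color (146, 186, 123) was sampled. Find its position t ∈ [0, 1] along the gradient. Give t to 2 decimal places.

0.63

Invert the lerp on the B channel (largest span, 191): t = (123 − 243) / (52 − 243) = -120/-191 = 0.62827.
Check on R: (146 − 69)/(191 − 69) = 0.6311 ✓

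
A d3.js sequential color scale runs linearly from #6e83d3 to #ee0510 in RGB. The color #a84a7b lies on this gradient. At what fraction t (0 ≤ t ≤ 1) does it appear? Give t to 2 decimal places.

Invert the lerp on the B channel (largest span, 195): t = (123 − 211) / (16 − 211) = -88/-195 = 0.45128.
Check on R: (168 − 110)/(238 − 110) = 0.4531 ✓

0.45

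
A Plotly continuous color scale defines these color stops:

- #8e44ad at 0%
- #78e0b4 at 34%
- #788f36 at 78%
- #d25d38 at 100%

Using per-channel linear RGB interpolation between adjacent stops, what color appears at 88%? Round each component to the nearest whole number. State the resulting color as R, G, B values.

88% lies between the 78% and 100% stops, so the local fraction is t = (88 − 78)/(100 − 78) = 10/22 ≈ 0.4545.
#788f36 → (120, 143, 54); #d25d38 → (210, 93, 56).
R = 120 + 0.4545 × (210 − 120) = 160.905 → 161
G = 143 + 0.4545 × (93 − 143) = 120.275 → 120
B = 54 + 0.4545 × (56 − 54) = 54.909 → 55

(161, 120, 55)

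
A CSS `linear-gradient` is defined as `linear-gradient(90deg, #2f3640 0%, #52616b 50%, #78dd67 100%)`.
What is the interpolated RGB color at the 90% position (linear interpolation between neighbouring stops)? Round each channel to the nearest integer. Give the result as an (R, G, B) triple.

(112, 196, 104)

90% lies between the 50% and 100% stops, so the local fraction is t = (90 − 50)/(100 − 50) = 40/50 ≈ 0.8.
#52616b → (82, 97, 107); #78dd67 → (120, 221, 103).
R = 82 + 0.8 × (120 − 82) = 112.4 → 112
G = 97 + 0.8 × (221 − 97) = 196.2 → 196
B = 107 + 0.8 × (103 − 107) = 103.8 → 104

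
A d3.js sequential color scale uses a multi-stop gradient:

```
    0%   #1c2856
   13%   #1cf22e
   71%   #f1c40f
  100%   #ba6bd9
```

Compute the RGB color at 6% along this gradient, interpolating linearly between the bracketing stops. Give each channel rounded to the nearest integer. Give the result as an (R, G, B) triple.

(28, 133, 68)

6% lies between the 0% and 13% stops, so the local fraction is t = (6 − 0)/(13 − 0) = 6/13 ≈ 0.4615.
#1c2856 → (28, 40, 86); #1cf22e → (28, 242, 46).
R = 28 + 0.4615 × (28 − 28) = 28 → 28
G = 40 + 0.4615 × (242 − 40) = 133.223 → 133
B = 86 + 0.4615 × (46 − 86) = 67.54 → 68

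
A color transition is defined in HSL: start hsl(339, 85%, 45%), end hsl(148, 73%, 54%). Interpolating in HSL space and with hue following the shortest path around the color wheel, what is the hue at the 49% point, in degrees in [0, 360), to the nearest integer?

Hue: 148 − 339 = -191°, but |-191| > 180 so the shorter arc goes the other way: Δh = -191 + 360 = 169°.
H = 339 + 0.49 × (169) = 421.81 → 422 → 422 mod 360 = 62°

62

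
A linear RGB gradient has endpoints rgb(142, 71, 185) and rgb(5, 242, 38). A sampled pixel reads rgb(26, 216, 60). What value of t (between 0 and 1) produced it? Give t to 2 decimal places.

Invert the lerp on the G channel (largest span, 171): t = (216 − 71) / (242 − 71) = 145/171 = 0.84795.
Check on R: (26 − 142)/(5 − 142) = 0.8467 ✓

0.85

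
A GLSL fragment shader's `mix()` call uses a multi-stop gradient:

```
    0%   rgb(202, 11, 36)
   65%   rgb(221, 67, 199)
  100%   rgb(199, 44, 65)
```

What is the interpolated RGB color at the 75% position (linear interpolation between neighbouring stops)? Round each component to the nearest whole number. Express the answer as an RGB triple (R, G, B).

75% lies between the 65% and 100% stops, so the local fraction is t = (75 − 65)/(100 − 65) = 10/35 ≈ 0.2857.
R = 221 + 0.2857 × (199 − 221) = 214.715 → 215
G = 67 + 0.2857 × (44 − 67) = 60.429 → 60
B = 199 + 0.2857 × (65 − 199) = 160.716 → 161

(215, 60, 161)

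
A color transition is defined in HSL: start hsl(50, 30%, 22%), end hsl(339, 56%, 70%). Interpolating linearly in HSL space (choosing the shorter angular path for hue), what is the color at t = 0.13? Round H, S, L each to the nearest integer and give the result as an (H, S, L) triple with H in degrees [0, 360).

Hue: 339 − 50 = 289°, but |289| > 180 so the shorter arc goes the other way: Δh = 289 − 360 = -71°.
H = 50 + 0.13 × (-71) = 40.77 → 41°
S = 30 + 0.13 × (56 − 30) = 33.38 → 33%
L = 22 + 0.13 × (70 − 22) = 28.24 → 28%

(41, 33, 28)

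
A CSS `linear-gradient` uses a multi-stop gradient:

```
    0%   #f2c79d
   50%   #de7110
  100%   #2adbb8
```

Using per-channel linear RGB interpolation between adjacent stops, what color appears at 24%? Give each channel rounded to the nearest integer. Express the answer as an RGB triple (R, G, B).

24% lies between the 0% and 50% stops, so the local fraction is t = (24 − 0)/(50 − 0) = 24/50 ≈ 0.48.
#f2c79d → (242, 199, 157); #de7110 → (222, 113, 16).
R = 242 + 0.48 × (222 − 242) = 232.4 → 232
G = 199 + 0.48 × (113 − 199) = 157.72 → 158
B = 157 + 0.48 × (16 − 157) = 89.32 → 89

(232, 158, 89)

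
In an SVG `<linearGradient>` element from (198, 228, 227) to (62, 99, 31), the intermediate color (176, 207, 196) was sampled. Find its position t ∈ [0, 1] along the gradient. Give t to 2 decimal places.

Invert the lerp on the B channel (largest span, 196): t = (196 − 227) / (31 − 227) = -31/-196 = 0.15816.
Check on R: (176 − 198)/(62 − 198) = 0.1618 ✓

0.16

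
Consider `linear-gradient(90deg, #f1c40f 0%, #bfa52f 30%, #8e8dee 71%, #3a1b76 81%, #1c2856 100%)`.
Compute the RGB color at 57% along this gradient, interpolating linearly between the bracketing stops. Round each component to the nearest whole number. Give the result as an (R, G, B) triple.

(159, 149, 173)

57% lies between the 30% and 71% stops, so the local fraction is t = (57 − 30)/(71 − 30) = 27/41 ≈ 0.6585.
#bfa52f → (191, 165, 47); #8e8dee → (142, 141, 238).
R = 191 + 0.6585 × (142 − 191) = 158.733 → 159
G = 165 + 0.6585 × (141 − 165) = 149.196 → 149
B = 47 + 0.6585 × (238 − 47) = 172.774 → 173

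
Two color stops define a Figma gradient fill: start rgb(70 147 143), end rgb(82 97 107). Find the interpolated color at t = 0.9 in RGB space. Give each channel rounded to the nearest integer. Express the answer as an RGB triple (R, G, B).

R = 70 + 0.9 × (82 − 70) = 70 + 0.9 × 12 = 80.8 → 81
G = 147 + 0.9 × (97 − 147) = 147 + 0.9 × -50 = 102 → 102
B = 143 + 0.9 × (107 − 143) = 143 + 0.9 × -36 = 110.6 → 111

(81, 102, 111)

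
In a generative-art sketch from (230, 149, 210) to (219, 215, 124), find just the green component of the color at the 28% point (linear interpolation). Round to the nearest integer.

G = 149 + 0.28 × (215 − 149) = 167.48 → 167

167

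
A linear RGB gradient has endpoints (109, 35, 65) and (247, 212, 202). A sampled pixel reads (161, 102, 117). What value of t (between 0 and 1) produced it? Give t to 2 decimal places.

Invert the lerp on the G channel (largest span, 177): t = (102 − 35) / (212 − 35) = 67/177 = 0.37853.
Check on R: (161 − 109)/(247 − 109) = 0.3768 ✓

0.38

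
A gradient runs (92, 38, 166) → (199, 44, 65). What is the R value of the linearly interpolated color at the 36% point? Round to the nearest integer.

R = 92 + 0.36 × (199 − 92) = 130.52 → 131

131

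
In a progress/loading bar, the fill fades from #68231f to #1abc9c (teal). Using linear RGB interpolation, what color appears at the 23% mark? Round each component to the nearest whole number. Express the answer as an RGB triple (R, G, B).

#68231f → (104, 35, 31); #1abc9c → (26, 188, 156).
23% corresponds to t = 0.23.
R = 104 + 0.23 × (26 − 104) = 104 + 0.23 × -78 = 86.06 → 86
G = 35 + 0.23 × (188 − 35) = 35 + 0.23 × 153 = 70.19 → 70
B = 31 + 0.23 × (156 − 31) = 31 + 0.23 × 125 = 59.75 → 60
So the blended color is (86, 70, 60), about #56463c.

(86, 70, 60)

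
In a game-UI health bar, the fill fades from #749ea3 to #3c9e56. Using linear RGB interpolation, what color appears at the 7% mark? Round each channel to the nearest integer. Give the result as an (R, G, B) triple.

(112, 158, 158)

#749ea3 → (116, 158, 163); #3c9e56 → (60, 158, 86).
7% corresponds to t = 0.07.
R = 116 + 0.07 × (60 − 116) = 116 + 0.07 × -56 = 112.08 → 112
G = 158 + 0.07 × (158 − 158) = 158 + 0.07 × 0 = 158 → 158
B = 163 + 0.07 × (86 − 163) = 163 + 0.07 × -77 = 157.61 → 158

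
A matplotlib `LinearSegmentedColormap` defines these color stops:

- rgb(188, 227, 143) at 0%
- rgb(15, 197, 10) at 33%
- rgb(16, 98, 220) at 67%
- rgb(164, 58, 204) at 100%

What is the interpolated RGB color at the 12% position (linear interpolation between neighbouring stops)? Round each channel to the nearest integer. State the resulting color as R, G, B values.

12% lies between the 0% and 33% stops, so the local fraction is t = (12 − 0)/(33 − 0) = 12/33 ≈ 0.3636.
R = 188 + 0.3636 × (15 − 188) = 125.097 → 125
G = 227 + 0.3636 × (197 − 227) = 216.092 → 216
B = 143 + 0.3636 × (10 − 143) = 94.641 → 95

(125, 216, 95)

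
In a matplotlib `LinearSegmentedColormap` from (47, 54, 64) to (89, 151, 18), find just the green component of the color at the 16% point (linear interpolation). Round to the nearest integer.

G = 54 + 0.16 × (151 − 54) = 69.52 → 70

70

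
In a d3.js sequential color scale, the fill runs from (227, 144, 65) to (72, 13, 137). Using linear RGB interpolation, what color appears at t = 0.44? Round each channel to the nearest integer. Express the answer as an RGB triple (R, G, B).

R = 227 + 0.44 × (72 − 227) = 227 + 0.44 × -155 = 158.8 → 159
G = 144 + 0.44 × (13 − 144) = 144 + 0.44 × -131 = 86.36 → 86
B = 65 + 0.44 × (137 − 65) = 65 + 0.44 × 72 = 96.68 → 97

(159, 86, 97)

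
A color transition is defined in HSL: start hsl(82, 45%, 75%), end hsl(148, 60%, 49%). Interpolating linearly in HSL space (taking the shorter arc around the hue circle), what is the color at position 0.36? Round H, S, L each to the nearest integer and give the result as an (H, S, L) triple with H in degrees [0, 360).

Hue arc: Δh = 148 − 82 = 66° (|Δh| ≤ 180, already the shorter path).
H = 82 + 0.36 × (66) = 105.76 → 106°
S = 45 + 0.36 × (60 − 45) = 50.4 → 50%
L = 75 + 0.36 × (49 − 75) = 65.64 → 66%

(106, 50, 66)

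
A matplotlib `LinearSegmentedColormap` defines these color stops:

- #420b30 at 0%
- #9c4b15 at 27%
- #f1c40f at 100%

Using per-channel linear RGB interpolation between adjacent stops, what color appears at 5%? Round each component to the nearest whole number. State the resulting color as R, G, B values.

5% lies between the 0% and 27% stops, so the local fraction is t = (5 − 0)/(27 − 0) = 5/27 ≈ 0.1852.
#420b30 → (66, 11, 48); #9c4b15 → (156, 75, 21).
R = 66 + 0.1852 × (156 − 66) = 82.668 → 83
G = 11 + 0.1852 × (75 − 11) = 22.853 → 23
B = 48 + 0.1852 × (21 − 48) = 43 → 43

(83, 23, 43)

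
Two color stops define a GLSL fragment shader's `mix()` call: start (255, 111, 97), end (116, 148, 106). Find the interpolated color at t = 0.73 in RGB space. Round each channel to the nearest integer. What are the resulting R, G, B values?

R = 255 + 0.73 × (116 − 255) = 255 + 0.73 × -139 = 153.53 → 154
G = 111 + 0.73 × (148 − 111) = 111 + 0.73 × 37 = 138.01 → 138
B = 97 + 0.73 × (106 − 97) = 97 + 0.73 × 9 = 103.57 → 104

(154, 138, 104)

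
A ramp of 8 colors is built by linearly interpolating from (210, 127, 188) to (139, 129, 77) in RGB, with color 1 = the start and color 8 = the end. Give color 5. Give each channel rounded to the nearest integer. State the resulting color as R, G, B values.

(169, 128, 125)

With 8 swatches and endpoints inclusive, swatch 5 sits at t = (5 − 1)/(8 − 1) = 4/7 ≈ 0.5714.
R = 210 + 0.5714 × (139 − 210) = 169.431 → 169
G = 127 + 0.5714 × (129 − 127) = 128.143 → 128
B = 188 + 0.5714 × (77 − 188) = 124.575 → 125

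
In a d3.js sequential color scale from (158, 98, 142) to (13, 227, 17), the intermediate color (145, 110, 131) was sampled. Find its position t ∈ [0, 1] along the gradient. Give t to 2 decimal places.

Invert the lerp on the R channel (largest span, 145): t = (145 − 158) / (13 − 158) = -13/-145 = 0.089655.
Check on G: (110 − 98)/(227 − 98) = 0.09302 ✓

0.09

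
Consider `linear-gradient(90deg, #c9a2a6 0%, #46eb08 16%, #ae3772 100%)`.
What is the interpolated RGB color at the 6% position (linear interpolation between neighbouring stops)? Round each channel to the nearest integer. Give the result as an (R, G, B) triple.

6% lies between the 0% and 16% stops, so the local fraction is t = (6 − 0)/(16 − 0) = 6/16 ≈ 0.375.
#c9a2a6 → (201, 162, 166); #46eb08 → (70, 235, 8).
R = 201 + 0.375 × (70 − 201) = 151.875 → 152
G = 162 + 0.375 × (235 − 162) = 189.375 → 189
B = 166 + 0.375 × (8 − 166) = 106.75 → 107

(152, 189, 107)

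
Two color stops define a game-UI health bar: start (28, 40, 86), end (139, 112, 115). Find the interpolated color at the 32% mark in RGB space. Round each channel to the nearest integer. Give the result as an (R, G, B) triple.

32% corresponds to t = 0.32.
R = 28 + 0.32 × (139 − 28) = 28 + 0.32 × 111 = 63.52 → 64
G = 40 + 0.32 × (112 − 40) = 40 + 0.32 × 72 = 63.04 → 63
B = 86 + 0.32 × (115 − 86) = 86 + 0.32 × 29 = 95.28 → 95

(64, 63, 95)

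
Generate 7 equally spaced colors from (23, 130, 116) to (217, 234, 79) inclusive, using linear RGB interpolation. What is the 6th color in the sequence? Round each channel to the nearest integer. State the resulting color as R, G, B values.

With 7 swatches and endpoints inclusive, swatch 6 sits at t = (6 − 1)/(7 − 1) = 5/6 ≈ 0.8333.
R = 23 + 0.8333 × (217 − 23) = 184.66 → 185
G = 130 + 0.8333 × (234 − 130) = 216.663 → 217
B = 116 + 0.8333 × (79 − 116) = 85.168 → 85

(185, 217, 85)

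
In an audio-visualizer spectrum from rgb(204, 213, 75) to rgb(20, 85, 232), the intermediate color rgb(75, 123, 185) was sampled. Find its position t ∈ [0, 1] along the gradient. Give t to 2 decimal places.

Invert the lerp on the R channel (largest span, 184): t = (75 − 204) / (20 − 204) = -129/-184 = 0.70109.
Check on G: (123 − 213)/(85 − 213) = 0.7031 ✓

0.70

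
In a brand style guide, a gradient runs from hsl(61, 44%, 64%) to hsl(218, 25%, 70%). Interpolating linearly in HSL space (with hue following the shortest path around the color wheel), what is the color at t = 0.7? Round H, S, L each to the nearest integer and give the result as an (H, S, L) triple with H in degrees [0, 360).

(171, 31, 68)

Hue arc: Δh = 218 − 61 = 157° (|Δh| ≤ 180, already the shorter path).
H = 61 + 0.7 × (157) = 170.9 → 171°
S = 44 + 0.7 × (25 − 44) = 30.7 → 31%
L = 64 + 0.7 × (70 − 64) = 68.2 → 68%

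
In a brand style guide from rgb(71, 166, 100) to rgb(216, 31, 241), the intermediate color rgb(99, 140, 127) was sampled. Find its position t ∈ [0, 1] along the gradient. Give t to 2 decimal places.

0.19

Invert the lerp on the R channel (largest span, 145): t = (99 − 71) / (216 − 71) = 28/145 = 0.1931.
Check on G: (140 − 166)/(31 − 166) = 0.1926 ✓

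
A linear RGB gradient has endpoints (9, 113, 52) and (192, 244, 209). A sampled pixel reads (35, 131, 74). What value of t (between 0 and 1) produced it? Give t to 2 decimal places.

0.14

Invert the lerp on the R channel (largest span, 183): t = (35 − 9) / (192 − 9) = 26/183 = 0.14208.
Check on G: (131 − 113)/(244 − 113) = 0.1374 ✓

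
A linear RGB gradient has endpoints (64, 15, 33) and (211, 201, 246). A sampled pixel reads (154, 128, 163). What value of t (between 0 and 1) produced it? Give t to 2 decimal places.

Invert the lerp on the B channel (largest span, 213): t = (163 − 33) / (246 − 33) = 130/213 = 0.61033.
Check on R: (154 − 64)/(211 − 64) = 0.6122 ✓

0.61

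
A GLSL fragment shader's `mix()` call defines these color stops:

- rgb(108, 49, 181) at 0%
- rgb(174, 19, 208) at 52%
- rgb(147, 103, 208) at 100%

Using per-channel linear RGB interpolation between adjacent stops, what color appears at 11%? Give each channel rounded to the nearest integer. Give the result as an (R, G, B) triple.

(122, 43, 187)

11% lies between the 0% and 52% stops, so the local fraction is t = (11 − 0)/(52 − 0) = 11/52 ≈ 0.2115.
R = 108 + 0.2115 × (174 − 108) = 121.959 → 122
G = 49 + 0.2115 × (19 − 49) = 42.655 → 43
B = 181 + 0.2115 × (208 − 181) = 186.71 → 187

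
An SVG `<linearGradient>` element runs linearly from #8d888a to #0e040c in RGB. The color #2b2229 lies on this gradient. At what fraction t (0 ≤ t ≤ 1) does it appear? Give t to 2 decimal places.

0.77

Invert the lerp on the G channel (largest span, 132): t = (34 − 136) / (4 − 136) = -102/-132 = 0.77273.
Check on R: (43 − 141)/(14 − 141) = 0.7717 ✓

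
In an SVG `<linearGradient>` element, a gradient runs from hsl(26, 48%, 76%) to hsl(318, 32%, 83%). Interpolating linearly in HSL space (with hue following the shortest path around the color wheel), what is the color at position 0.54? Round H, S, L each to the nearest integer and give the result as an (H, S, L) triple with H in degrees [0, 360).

Hue: 318 − 26 = 292°, but |292| > 180 so the shorter arc goes the other way: Δh = 292 − 360 = -68°.
H = 26 + 0.54 × (-68) = -10.72 → -11 → -11 mod 360 = 349°
S = 48 + 0.54 × (32 − 48) = 39.36 → 39%
L = 76 + 0.54 × (83 − 76) = 79.78 → 80%

(349, 39, 80)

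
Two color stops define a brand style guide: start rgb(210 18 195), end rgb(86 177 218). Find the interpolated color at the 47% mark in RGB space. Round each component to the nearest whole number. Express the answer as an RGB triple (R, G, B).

47% corresponds to t = 0.47.
R = 210 + 0.47 × (86 − 210) = 210 + 0.47 × -124 = 151.72 → 152
G = 18 + 0.47 × (177 − 18) = 18 + 0.47 × 159 = 92.73 → 93
B = 195 + 0.47 × (218 − 195) = 195 + 0.47 × 23 = 205.81 → 206

(152, 93, 206)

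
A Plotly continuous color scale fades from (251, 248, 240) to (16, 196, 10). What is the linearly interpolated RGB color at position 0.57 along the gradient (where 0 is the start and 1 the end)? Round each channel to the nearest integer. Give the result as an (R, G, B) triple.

R = 251 + 0.57 × (16 − 251) = 251 + 0.57 × -235 = 117.05 → 117
G = 248 + 0.57 × (196 − 248) = 248 + 0.57 × -52 = 218.36 → 218
B = 240 + 0.57 × (10 − 240) = 240 + 0.57 × -230 = 108.9 → 109
So the blended color is (117, 218, 109), about #75da6d.

(117, 218, 109)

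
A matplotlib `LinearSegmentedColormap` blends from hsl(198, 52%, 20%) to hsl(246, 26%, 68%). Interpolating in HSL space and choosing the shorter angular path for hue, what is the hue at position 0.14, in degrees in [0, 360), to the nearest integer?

Hue arc: Δh = 246 − 198 = 48° (|Δh| ≤ 180, already the shorter path).
H = 198 + 0.14 × (48) = 204.72 → 205°

205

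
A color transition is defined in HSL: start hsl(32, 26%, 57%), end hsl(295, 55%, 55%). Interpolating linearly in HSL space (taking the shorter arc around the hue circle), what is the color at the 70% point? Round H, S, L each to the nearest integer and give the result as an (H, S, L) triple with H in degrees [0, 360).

(324, 46, 56)

Hue: 295 − 32 = 263°, but |263| > 180 so the shorter arc goes the other way: Δh = 263 − 360 = -97°.
H = 32 + 0.7 × (-97) = -35.9 → -36 → -36 mod 360 = 324°
S = 26 + 0.7 × (55 − 26) = 46.3 → 46%
L = 57 + 0.7 × (55 − 57) = 55.6 → 56%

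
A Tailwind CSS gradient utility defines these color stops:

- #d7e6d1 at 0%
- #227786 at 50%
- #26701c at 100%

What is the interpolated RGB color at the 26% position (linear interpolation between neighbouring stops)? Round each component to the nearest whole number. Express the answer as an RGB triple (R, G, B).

(121, 172, 170)

26% lies between the 0% and 50% stops, so the local fraction is t = (26 − 0)/(50 − 0) = 26/50 ≈ 0.52.
#d7e6d1 → (215, 230, 209); #227786 → (34, 119, 134).
R = 215 + 0.52 × (34 − 215) = 120.88 → 121
G = 230 + 0.52 × (119 − 230) = 172.28 → 172
B = 209 + 0.52 × (134 − 209) = 170 → 170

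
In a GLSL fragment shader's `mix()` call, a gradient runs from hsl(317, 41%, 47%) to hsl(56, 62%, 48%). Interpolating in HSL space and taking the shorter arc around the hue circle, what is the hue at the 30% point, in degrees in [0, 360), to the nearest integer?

Hue: 56 − 317 = -261°, but |-261| > 180 so the shorter arc goes the other way: Δh = -261 + 360 = 99°.
H = 317 + 0.3 × (99) = 346.7 → 347°

347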